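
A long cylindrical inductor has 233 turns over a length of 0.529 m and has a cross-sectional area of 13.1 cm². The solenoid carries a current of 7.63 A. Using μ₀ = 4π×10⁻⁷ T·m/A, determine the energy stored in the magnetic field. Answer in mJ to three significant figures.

U ≈ 4.92 mJ

A = 13.1 cm² = 1.310×10^-3 m².
L = μ₀N²A/ℓ = (4π×10⁻⁷)(233)²(1.310×10^-3)/(0.529) = 1.689×10^-4 H.
U = ½LI² = ½(1.689×10^-4)(7.63)² = 4.918×10^-3 J.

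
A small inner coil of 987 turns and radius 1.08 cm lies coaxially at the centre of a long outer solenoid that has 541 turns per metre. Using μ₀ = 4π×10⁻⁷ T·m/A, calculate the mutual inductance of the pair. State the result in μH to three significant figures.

M ≈ 246 μH

The outer solenoid produces a uniform field B₁ = μ₀n₁I₁ across the inner coil,
so the flux linkage is N₂Φ = N₂B₁A₂ = μ₀n₁N₂A₂·I₁, giving M = μ₀n₁N₂A₂.
A₂ = πr² = π(1.080×10^-2 m)² = 3.664×10^-4 m².
M = (4π×10⁻⁷)(541)(987)(3.664×10^-4) = 2.459×10^-4 H.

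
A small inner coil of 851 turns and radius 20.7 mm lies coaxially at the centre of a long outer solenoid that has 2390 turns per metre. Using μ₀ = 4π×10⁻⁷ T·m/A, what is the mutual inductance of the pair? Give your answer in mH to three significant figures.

The outer solenoid produces a uniform field B₁ = μ₀n₁I₁ across the inner coil,
so the flux linkage is N₂Φ = N₂B₁A₂ = μ₀n₁N₂A₂·I₁, giving M = μ₀n₁N₂A₂.
A₂ = πr² = π(2.070×10^-2 m)² = 1.346×10^-3 m².
M = (4π×10⁻⁷)(2390)(851)(1.346×10^-3) = 3.441×10^-3 H.

M ≈ 3.44 mH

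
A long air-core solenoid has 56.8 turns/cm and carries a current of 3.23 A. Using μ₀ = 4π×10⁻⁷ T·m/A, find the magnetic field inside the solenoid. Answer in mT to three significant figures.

B ≈ 23.1 mT

Inside a long solenoid, B = μ₀nI.
B = (4π×10⁻⁷)(5.680×10^3 m⁻¹)(3.23 A) = 2.305×10^-2 T.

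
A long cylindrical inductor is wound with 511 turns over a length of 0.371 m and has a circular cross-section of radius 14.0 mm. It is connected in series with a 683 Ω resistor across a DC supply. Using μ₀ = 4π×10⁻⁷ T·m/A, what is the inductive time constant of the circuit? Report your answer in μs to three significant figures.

τ ≈ 0.797 μs

A = πr² = π(1.400×10^-2 m)² = 6.158×10^-4 m².
L = μ₀N²A/ℓ = (4π×10⁻⁷)(511)²(6.158×10^-4)/(0.371) = 5.446×10^-4 H.
τ = L/R = (5.446×10^-4)/(683) = 7.974×10^-7 s.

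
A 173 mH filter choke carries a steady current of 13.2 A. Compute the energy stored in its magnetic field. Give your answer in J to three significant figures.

Stored magnetic energy: U = ½LI².
U = ½(0.173 H)(13.2 A)² = 15.07 J.

U ≈ 15.1 J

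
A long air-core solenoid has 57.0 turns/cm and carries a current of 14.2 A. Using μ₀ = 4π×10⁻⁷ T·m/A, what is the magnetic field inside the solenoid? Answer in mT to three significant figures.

Inside a long solenoid, B = μ₀nI.
B = (4π×10⁻⁷)(5.700×10^3 m⁻¹)(14.2 A) = 0.1017 T.

B ≈ 102 mT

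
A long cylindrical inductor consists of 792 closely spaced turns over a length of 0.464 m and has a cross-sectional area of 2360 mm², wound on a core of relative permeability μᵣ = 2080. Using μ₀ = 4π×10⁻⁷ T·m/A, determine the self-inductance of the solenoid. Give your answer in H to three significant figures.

A = 2360 mm² = 2.360×10^-3 m².
For a long solenoid, L = μ₀μᵣN²A/ℓ.
L = (4π×10⁻⁷)(2080)(792)²(2.360×10^-3)/(0.464 m) = 8.339 H.

L ≈ 8.34 H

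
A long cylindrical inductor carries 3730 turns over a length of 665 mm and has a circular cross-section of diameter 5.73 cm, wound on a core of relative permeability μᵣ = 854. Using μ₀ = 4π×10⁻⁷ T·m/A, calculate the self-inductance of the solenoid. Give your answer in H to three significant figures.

A = π(d/2)² = π(2.865×10^-2 m)² = 2.579×10^-3 m².
For a long solenoid, L = μ₀μᵣN²A/ℓ.
L = (4π×10⁻⁷)(854)(3730)²(2.579×10^-3)/(0.665 m) = 57.9 H.

L ≈ 57.9 H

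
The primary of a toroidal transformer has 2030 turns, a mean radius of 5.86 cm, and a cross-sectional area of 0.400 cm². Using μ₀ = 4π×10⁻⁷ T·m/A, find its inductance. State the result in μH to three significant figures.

For a thin toroid, L = μ₀N²A/(2πR).
L = (4π×10⁻⁷)(2030)²(4.000×10^-5) / (2π×5.860×10^-2 m) = 5.626×10^-4 H.

L ≈ 563 μH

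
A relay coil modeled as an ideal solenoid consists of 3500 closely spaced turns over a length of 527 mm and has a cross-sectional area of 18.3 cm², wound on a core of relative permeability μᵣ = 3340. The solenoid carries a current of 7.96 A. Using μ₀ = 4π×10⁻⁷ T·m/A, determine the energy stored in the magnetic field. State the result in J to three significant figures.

U ≈ 5660 J

A = 18.3 cm² = 1.830×10^-3 m².
L = μ₀μᵣN²A/ℓ = (4π×10⁻⁷)(3340)(3500)²(1.830×10^-3)/(0.527) = 178.5 H.
U = ½LI² = ½(178.5)(7.96)² = 5.656×10^3 J.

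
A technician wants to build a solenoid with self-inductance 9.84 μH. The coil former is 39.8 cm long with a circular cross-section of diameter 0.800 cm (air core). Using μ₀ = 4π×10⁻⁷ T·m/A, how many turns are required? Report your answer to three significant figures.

N ≈ 249 turns

A = π(d/2)² = π(4.000×10^-3 m)² = 5.027×10^-5 m².
From L = μ₀N²A/ℓ, N = √(Lℓ / (μ₀A)).
N = √[(9.840×10^-6)(0.398) / ((4π×10⁻⁷)×5.027×10^-5)] = √(6.200×10^4) ≈ 249.0.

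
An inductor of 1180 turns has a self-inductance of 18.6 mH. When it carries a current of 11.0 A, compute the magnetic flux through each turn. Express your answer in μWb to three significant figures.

Φ_B ≈ 173 μWb

From L = NΦ_B/I, the flux per turn is Φ_B = LI/N.
Φ_B = (1.860×10^-2 H)(11.0 A)/1180 = 1.734×10^-4 Wb.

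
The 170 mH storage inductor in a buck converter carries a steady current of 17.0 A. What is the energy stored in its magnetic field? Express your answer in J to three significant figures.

Stored magnetic energy: U = ½LI².
U = ½(0.17 H)(17.0 A)² = 24.57 J.

U ≈ 24.6 J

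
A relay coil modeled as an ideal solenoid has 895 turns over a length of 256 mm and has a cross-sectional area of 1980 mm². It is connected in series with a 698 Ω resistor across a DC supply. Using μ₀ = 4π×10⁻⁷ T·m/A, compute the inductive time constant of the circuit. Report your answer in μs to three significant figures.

τ ≈ 11.2 μs

A = 1980 mm² = 1.980×10^-3 m².
L = μ₀N²A/ℓ = (4π×10⁻⁷)(895)²(1.980×10^-3)/(0.256) = 7.785×10^-3 H.
τ = L/R = (7.785×10^-3)/(698) = 1.115×10^-5 s.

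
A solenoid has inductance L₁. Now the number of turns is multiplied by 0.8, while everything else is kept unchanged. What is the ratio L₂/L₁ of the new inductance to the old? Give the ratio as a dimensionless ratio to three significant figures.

For a solenoid, L ∝ μᵣN²A/ℓ.
L₂/L₁ = (0.8)^2 = 0.640.

L₂/L₁ = 0.640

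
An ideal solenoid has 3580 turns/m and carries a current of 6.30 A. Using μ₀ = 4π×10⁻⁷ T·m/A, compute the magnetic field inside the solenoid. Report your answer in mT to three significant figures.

B ≈ 28.3 mT

Inside a long solenoid, B = μ₀nI.
B = (4π×10⁻⁷)(3.580×10^3 m⁻¹)(6.30 A) = 2.834×10^-2 T.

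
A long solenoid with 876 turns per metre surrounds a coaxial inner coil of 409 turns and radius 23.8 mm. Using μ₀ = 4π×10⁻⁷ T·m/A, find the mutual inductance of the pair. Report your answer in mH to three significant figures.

The outer solenoid produces a uniform field B₁ = μ₀n₁I₁ across the inner coil,
so the flux linkage is N₂Φ = N₂B₁A₂ = μ₀n₁N₂A₂·I₁, giving M = μ₀n₁N₂A₂.
A₂ = πr² = π(2.380×10^-2 m)² = 1.780×10^-3 m².
M = (4π×10⁻⁷)(876)(409)(1.780×10^-3) = 8.012×10^-4 H.

M ≈ 0.801 mH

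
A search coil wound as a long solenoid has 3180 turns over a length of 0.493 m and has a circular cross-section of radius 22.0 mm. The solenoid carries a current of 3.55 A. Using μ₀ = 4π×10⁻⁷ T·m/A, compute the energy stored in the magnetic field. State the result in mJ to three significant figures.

U ≈ 247 mJ

A = πr² = π(2.200×10^-2 m)² = 1.521×10^-3 m².
L = μ₀N²A/ℓ = (4π×10⁻⁷)(3180)²(1.521×10^-3)/(0.493) = 3.919×10^-2 H.
U = ½LI² = ½(3.919×10^-2)(3.55)² = 0.247 J.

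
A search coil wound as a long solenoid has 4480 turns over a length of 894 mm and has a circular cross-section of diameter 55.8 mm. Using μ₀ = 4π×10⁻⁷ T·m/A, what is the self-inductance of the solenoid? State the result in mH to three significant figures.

L ≈ 69.0 mH

A = π(d/2)² = π(2.790×10^-2 m)² = 2.445×10^-3 m².
For a long solenoid, L = μ₀N²A/ℓ.
L = (4π×10⁻⁷)(4480)²(2.445×10^-3)/(0.894 m) = 6.899×10^-2 H.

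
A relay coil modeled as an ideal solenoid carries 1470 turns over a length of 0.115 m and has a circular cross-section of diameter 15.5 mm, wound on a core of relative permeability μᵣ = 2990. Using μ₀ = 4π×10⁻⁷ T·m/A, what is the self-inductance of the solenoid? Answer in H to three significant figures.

A = π(d/2)² = π(7.750×10^-3 m)² = 1.887×10^-4 m².
For a long solenoid, L = μ₀μᵣN²A/ℓ.
L = (4π×10⁻⁷)(2990)(1470)²(1.887×10^-4)/(0.115 m) = 13.32 H.

L ≈ 13.3 H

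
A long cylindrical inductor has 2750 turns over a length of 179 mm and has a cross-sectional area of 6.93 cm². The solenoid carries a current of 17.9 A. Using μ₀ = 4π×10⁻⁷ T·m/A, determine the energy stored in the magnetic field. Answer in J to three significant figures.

A = 6.93 cm² = 6.930×10^-4 m².
L = μ₀N²A/ℓ = (4π×10⁻⁷)(2750)²(6.930×10^-4)/(0.179) = 3.679×10^-2 H.
U = ½LI² = ½(3.679×10^-2)(17.9)² = 5.894 J.

U ≈ 5.89 J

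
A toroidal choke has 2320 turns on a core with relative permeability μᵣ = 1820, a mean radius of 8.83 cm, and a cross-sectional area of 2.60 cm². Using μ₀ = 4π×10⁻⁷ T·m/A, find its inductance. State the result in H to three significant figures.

For a thin toroid, L = μ₀μᵣN²A/(2πR).
L = (4π×10⁻⁷)(1820)(2320)²(2.600×10^-4) / (2π×8.830×10^-2 m) = 5.769 H.

L ≈ 5.77 H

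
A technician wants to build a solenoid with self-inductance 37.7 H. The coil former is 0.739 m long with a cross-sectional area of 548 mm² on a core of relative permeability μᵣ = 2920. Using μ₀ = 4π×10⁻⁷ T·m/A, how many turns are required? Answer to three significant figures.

A = 548 mm² = 5.480×10^-4 m².
From L = μ₀μᵣN²A/ℓ, N = √(Lℓ / (μ₀μᵣA)).
N = √[(37.7)(0.739) / ((4π×10⁻⁷)(2920)×5.480×10^-4)] = √(1.386×10^7) ≈ 3722.3.

N ≈ 3720 turns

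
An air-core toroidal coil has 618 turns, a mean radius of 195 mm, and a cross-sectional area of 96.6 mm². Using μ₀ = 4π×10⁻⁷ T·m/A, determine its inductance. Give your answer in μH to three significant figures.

For a thin toroid, L = μ₀N²A/(2πR).
L = (4π×10⁻⁷)(618)²(9.660×10^-5) / (2π×0.195 m) = 3.784×10^-5 H.

L ≈ 37.8 μH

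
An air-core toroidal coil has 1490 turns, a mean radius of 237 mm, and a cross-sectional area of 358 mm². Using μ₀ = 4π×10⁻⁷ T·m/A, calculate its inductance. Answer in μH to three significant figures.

L ≈ 671 μH

For a thin toroid, L = μ₀N²A/(2πR).
L = (4π×10⁻⁷)(1490)²(3.580×10^-4) / (2π×0.237 m) = 6.707×10^-4 H.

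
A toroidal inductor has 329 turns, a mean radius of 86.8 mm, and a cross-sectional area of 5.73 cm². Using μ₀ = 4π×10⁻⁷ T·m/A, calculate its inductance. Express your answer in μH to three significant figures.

L ≈ 143 μH

For a thin toroid, L = μ₀N²A/(2πR).
L = (4π×10⁻⁷)(329)²(5.730×10^-4) / (2π×8.680×10^-2 m) = 1.429×10^-4 H.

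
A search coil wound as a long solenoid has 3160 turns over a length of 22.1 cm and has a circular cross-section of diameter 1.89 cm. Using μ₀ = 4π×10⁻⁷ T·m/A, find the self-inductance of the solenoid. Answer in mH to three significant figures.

A = π(d/2)² = π(9.450×10^-3 m)² = 2.806×10^-4 m².
For a long solenoid, L = μ₀N²A/ℓ.
L = (4π×10⁻⁷)(3160)²(2.806×10^-4)/(0.221 m) = 1.593×10^-2 H.

L ≈ 15.9 mH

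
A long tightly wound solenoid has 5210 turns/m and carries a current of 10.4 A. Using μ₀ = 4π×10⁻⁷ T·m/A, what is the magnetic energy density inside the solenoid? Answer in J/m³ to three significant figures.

u ≈ 1840 J/m³

B = μ₀nI = (4π×10⁻⁷)(5.210×10^3)(10.4) = 6.809×10^-2 T.
u = B²/(2μ₀) = (6.809×10^-2)²/(2×4π×10⁻⁷) = 1.8447×10^3 J/m³.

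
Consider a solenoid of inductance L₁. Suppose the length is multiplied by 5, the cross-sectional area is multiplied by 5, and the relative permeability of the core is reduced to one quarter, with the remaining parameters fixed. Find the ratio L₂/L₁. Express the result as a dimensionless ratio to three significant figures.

L₂/L₁ = 0.250

For a solenoid, L ∝ μᵣN²A/ℓ.
L₂/L₁ = (5)^-1 × (5) × (0.25) = 0.250.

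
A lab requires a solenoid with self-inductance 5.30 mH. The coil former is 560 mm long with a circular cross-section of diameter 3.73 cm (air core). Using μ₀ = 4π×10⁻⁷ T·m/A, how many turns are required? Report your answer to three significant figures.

A = π(d/2)² = π(1.865×10^-2 m)² = 1.093×10^-3 m².
From L = μ₀N²A/ℓ, N = √(Lℓ / (μ₀A)).
N = √[(5.300×10^-3)(0.56) / ((4π×10⁻⁷)×1.093×10^-3)] = √(2.161×10^6) ≈ 1470.2.

N ≈ 1470 turns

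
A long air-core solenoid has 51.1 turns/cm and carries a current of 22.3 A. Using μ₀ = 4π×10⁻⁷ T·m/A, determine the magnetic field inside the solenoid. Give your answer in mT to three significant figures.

Inside a long solenoid, B = μ₀nI.
B = (4π×10⁻⁷)(5.110×10^3 m⁻¹)(22.3 A) = 0.1432 T.

B ≈ 143 mT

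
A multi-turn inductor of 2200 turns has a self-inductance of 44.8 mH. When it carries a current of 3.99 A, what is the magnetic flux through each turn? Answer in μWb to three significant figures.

From L = NΦ_B/I, the flux per turn is Φ_B = LI/N.
Φ_B = (4.480×10^-2 H)(3.99 A)/2200 = 8.125×10^-5 Wb.

Φ_B ≈ 81.3 μWb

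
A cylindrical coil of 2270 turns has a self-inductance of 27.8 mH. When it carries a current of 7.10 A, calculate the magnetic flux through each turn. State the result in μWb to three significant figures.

Φ_B ≈ 87.0 μWb

From L = NΦ_B/I, the flux per turn is Φ_B = LI/N.
Φ_B = (2.780×10^-2 H)(7.10 A)/2270 = 8.695×10^-5 Wb.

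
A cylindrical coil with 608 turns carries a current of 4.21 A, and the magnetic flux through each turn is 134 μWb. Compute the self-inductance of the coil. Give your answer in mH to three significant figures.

Self-inductance is defined by L = NΦ_B/I (flux linkage over current).
L = (608)(1.340×10^-4 Wb)/(4.21 A) = 1.935×10^-2 H.

L ≈ 19.4 mH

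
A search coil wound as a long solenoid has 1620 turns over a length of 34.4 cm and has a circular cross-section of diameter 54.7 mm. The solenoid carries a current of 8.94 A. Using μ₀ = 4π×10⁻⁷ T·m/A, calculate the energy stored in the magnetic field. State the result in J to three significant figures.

A = π(d/2)² = π(2.735×10^-2 m)² = 2.350×10^-3 m².
L = μ₀N²A/ℓ = (4π×10⁻⁷)(1620)²(2.350×10^-3)/(0.344) = 2.253×10^-2 H.
U = ½LI² = ½(2.253×10^-2)(8.94)² = 0.9003 J.

U ≈ 0.900 J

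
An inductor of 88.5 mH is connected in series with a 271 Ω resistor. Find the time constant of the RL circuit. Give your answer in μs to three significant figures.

τ = L/R = (8.850×10^-2 H)/(271 Ω) = 3.266×10^-4 s.

τ ≈ 327 μs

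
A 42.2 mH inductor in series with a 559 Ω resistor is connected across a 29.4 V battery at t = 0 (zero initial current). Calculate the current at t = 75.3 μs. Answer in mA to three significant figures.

τ = L/R = 4.220×10^-2/559 = 7.549×10^-5 s; final current I_∞ = ε/R = 29.4/559 = 5.259×10^-2 A.
I(t) = I_∞(1 − e^(−t/τ)) with t/τ = 0.997.
I = (5.259×10^-2)(1 − e^(−0.997)) = 3.320×10^-2 A.

I ≈ 33.2 mA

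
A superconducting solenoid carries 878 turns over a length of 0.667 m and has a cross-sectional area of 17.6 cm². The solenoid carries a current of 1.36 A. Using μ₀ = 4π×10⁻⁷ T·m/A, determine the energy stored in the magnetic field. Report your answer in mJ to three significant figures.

A = 17.6 cm² = 1.760×10^-3 m².
L = μ₀N²A/ℓ = (4π×10⁻⁷)(878)²(1.760×10^-3)/(0.667) = 2.556×10^-3 H.
U = ½LI² = ½(2.556×10^-3)(1.36)² = 2.364×10^-3 J.

U ≈ 2.36 mJ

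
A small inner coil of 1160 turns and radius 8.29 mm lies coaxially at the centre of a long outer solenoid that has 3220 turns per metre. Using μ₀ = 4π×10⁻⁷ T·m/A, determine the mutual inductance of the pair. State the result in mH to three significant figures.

M ≈ 1.01 mH

The outer solenoid produces a uniform field B₁ = μ₀n₁I₁ across the inner coil,
so the flux linkage is N₂Φ = N₂B₁A₂ = μ₀n₁N₂A₂·I₁, giving M = μ₀n₁N₂A₂.
A₂ = πr² = π(8.290×10^-3 m)² = 2.159×10^-4 m².
M = (4π×10⁻⁷)(3220)(1160)(2.159×10^-4) = 1.013×10^-3 H.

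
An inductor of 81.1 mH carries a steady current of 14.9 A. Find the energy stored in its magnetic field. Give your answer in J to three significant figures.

Stored magnetic energy: U = ½LI².
U = ½(8.110×10^-2 H)(14.9 A)² = 9.003 J.

U ≈ 9.00 J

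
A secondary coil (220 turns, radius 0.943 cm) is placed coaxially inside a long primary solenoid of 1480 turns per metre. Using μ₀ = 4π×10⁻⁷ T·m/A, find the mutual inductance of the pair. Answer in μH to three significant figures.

M ≈ 114 μH

The outer solenoid produces a uniform field B₁ = μ₀n₁I₁ across the inner coil,
so the flux linkage is N₂Φ = N₂B₁A₂ = μ₀n₁N₂A₂·I₁, giving M = μ₀n₁N₂A₂.
A₂ = πr² = π(9.430×10^-3 m)² = 2.794×10^-4 m².
M = (4π×10⁻⁷)(1480)(220)(2.794×10^-4) = 1.143×10^-4 H.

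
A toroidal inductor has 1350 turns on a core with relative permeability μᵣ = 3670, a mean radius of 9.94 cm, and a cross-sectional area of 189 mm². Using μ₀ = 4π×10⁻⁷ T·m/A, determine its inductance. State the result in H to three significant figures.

For a thin toroid, L = μ₀μᵣN²A/(2πR).
L = (4π×10⁻⁷)(3670)(1350)²(1.890×10^-4) / (2π×9.940×10^-2 m) = 2.544 H.

L ≈ 2.54 H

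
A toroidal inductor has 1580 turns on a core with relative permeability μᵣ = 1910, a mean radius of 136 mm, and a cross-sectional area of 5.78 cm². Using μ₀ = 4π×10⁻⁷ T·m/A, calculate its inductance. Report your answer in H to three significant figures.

For a thin toroid, L = μ₀μᵣN²A/(2πR).
L = (4π×10⁻⁷)(1910)(1580)²(5.780×10^-4) / (2π×0.136 m) = 4.053 H.

L ≈ 4.05 H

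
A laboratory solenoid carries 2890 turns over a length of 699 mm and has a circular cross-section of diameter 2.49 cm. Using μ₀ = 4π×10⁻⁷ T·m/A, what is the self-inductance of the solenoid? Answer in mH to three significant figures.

L ≈ 7.31 mH

A = π(d/2)² = π(1.245×10^-2 m)² = 4.870×10^-4 m².
For a long solenoid, L = μ₀N²A/ℓ.
L = (4π×10⁻⁷)(2890)²(4.870×10^-4)/(0.699 m) = 7.312×10^-3 H.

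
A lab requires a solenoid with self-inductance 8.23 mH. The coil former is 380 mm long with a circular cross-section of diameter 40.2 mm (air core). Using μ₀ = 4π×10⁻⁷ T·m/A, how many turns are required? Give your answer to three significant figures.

A = π(d/2)² = π(2.010×10^-2 m)² = 1.269×10^-3 m².
From L = μ₀N²A/ℓ, N = √(Lℓ / (μ₀A)).
N = √[(8.230×10^-3)(0.38) / ((4π×10⁻⁷)×1.269×10^-3)] = √(1.961×10^6) ≈ 1400.3.

N ≈ 1400 turns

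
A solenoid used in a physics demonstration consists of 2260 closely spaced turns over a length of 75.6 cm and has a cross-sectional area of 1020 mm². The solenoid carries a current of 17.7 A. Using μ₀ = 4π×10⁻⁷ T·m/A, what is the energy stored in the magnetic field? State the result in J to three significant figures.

A = 1020 mm² = 1.020×10^-3 m².
L = μ₀N²A/ℓ = (4π×10⁻⁷)(2260)²(1.020×10^-3)/(0.756) = 8.660×10^-3 H.
U = ½LI² = ½(8.660×10^-3)(17.7)² = 1.357 J.

U ≈ 1.36 J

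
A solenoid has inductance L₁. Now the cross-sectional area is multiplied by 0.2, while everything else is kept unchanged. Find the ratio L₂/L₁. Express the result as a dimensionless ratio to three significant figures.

For a solenoid, L ∝ μᵣN²A/ℓ.
L₂/L₁ = (0.2) = 0.200.

L₂/L₁ = 0.200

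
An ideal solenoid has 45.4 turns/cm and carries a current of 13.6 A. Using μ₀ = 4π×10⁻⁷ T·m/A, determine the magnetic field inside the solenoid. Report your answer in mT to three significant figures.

Inside a long solenoid, B = μ₀nI.
B = (4π×10⁻⁷)(4.540×10^3 m⁻¹)(13.6 A) = 7.759×10^-2 T.

B ≈ 77.6 mT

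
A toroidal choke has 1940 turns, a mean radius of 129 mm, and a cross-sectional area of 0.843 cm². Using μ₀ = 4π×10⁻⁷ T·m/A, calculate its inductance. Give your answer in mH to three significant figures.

L ≈ 0.492 mH

For a thin toroid, L = μ₀N²A/(2πR).
L = (4π×10⁻⁷)(1940)²(8.430×10^-5) / (2π×0.129 m) = 4.919×10^-4 H.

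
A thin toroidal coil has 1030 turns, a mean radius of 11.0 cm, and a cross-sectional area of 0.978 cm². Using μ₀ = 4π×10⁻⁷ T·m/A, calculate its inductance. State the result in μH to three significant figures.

L ≈ 189 μH

For a thin toroid, L = μ₀N²A/(2πR).
L = (4π×10⁻⁷)(1030)²(9.780×10^-5) / (2π×0.11 m) = 1.886×10^-4 H.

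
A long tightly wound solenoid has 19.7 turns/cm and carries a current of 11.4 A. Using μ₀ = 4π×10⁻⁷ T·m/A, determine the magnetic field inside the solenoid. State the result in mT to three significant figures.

Inside a long solenoid, B = μ₀nI.
B = (4π×10⁻⁷)(1.970×10^3 m⁻¹)(11.4 A) = 2.822×10^-2 T.

B ≈ 28.2 mT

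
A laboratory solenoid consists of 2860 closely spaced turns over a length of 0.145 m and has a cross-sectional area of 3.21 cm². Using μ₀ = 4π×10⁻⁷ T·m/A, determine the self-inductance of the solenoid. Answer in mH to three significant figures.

A = 3.21 cm² = 3.210×10^-4 m².
For a long solenoid, L = μ₀N²A/ℓ.
L = (4π×10⁻⁷)(2860)²(3.210×10^-4)/(0.145 m) = 2.276×10^-2 H.

L ≈ 22.8 mH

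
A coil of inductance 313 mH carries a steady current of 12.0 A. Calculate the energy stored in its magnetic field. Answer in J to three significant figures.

U ≈ 22.5 J

Stored magnetic energy: U = ½LI².
U = ½(0.313 H)(12.0 A)² = 22.54 J.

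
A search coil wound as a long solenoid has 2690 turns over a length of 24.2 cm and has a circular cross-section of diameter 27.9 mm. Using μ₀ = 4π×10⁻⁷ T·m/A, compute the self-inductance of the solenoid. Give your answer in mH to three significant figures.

L ≈ 23.0 mH

A = π(d/2)² = π(1.395×10^-2 m)² = 6.114×10^-4 m².
For a long solenoid, L = μ₀N²A/ℓ.
L = (4π×10⁻⁷)(2690)²(6.114×10^-4)/(0.242 m) = 2.297×10^-2 H.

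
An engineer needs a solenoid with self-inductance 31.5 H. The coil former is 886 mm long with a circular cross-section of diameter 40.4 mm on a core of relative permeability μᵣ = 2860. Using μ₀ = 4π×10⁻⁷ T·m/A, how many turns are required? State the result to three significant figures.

A = π(d/2)² = π(2.020×10^-2 m)² = 1.282×10^-3 m².
From L = μ₀μᵣN²A/ℓ, N = √(Lℓ / (μ₀μᵣA)).
N = √[(31.5)(0.886) / ((4π×10⁻⁷)(2860)×1.282×10^-3)] = √(6.058×10^6) ≈ 2461.3.

N ≈ 2460 turns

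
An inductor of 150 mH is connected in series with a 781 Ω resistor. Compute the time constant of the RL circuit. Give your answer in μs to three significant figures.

τ = L/R = (0.15 H)/(781 Ω) = 1.921×10^-4 s.

τ ≈ 192 μs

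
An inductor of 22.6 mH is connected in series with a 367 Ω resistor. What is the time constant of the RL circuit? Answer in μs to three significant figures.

τ = L/R = (2.260×10^-2 H)/(367 Ω) = 6.158×10^-5 s.

τ ≈ 61.6 μs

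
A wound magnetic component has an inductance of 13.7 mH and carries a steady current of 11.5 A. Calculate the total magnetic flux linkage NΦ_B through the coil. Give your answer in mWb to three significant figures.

From L = NΦ_B/I, the flux linkage is NΦ_B = LI.
NΦ_B = (1.370×10^-2 H)(11.5 A) = 0.1575 Wb.

NΦ_B ≈ 158 mWb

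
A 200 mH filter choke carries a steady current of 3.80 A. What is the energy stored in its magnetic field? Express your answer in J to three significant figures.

Stored magnetic energy: U = ½LI².
U = ½(0.2 H)(3.80 A)² = 1.444 J.

U ≈ 1.44 J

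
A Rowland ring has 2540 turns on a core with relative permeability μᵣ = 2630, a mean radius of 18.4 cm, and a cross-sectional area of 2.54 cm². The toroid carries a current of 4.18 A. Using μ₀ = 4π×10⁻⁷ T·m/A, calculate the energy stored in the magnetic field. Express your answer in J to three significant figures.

L = μ₀μᵣN²A/(2πR) = (4π×10⁻⁷)(2630)(2540)²(2.540×10^-4)/(2π×0.184) = 4.6846 H.
U = ½LI² = ½(4.6846)(4.18)² = 40.93 J.

U ≈ 40.9 J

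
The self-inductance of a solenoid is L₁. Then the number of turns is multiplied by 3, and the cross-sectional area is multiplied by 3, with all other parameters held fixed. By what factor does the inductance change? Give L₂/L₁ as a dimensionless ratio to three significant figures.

L₂/L₁ = 27.0

For a solenoid, L ∝ μᵣN²A/ℓ.
L₂/L₁ = (3)^2 × (3) = 27.0.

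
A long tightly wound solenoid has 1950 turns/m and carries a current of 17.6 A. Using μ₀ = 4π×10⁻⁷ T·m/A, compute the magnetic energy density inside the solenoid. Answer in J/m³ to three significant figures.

B = μ₀nI = (4π×10⁻⁷)(1.950×10^3)(17.6) = 4.313×10^-2 T.
u = B²/(2μ₀) = (4.313×10^-2)²/(2×4π×10⁻⁷) = 740.1 J/m³.

u ≈ 740 J/m³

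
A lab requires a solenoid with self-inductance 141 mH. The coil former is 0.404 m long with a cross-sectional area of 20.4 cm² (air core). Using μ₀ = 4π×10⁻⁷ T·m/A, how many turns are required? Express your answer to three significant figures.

N ≈ 4710 turns

A = 20.4 cm² = 2.040×10^-3 m².
From L = μ₀N²A/ℓ, N = √(Lℓ / (μ₀A)).
N = √[(0.141)(0.404) / ((4π×10⁻⁷)×2.040×10^-3)] = √(2.222×10^7) ≈ 4713.9.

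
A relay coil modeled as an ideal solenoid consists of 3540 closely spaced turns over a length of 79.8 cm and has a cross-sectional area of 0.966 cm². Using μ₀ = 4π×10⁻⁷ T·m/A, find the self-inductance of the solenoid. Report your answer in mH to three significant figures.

A = 0.966 cm² = 9.660×10^-5 m².
For a long solenoid, L = μ₀N²A/ℓ.
L = (4π×10⁻⁷)(3540)²(9.660×10^-5)/(0.798 m) = 1.906×10^-3 H.

L ≈ 1.91 mH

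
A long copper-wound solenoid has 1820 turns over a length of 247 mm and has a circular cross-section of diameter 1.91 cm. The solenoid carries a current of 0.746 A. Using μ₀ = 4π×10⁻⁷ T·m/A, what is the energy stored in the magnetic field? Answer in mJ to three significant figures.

U ≈ 1.34 mJ

A = π(d/2)² = π(9.550×10^-3 m)² = 2.865×10^-4 m².
L = μ₀N²A/ℓ = (4π×10⁻⁷)(1820)²(2.865×10^-4)/(0.247) = 4.829×10^-3 H.
U = ½LI² = ½(4.829×10^-3)(0.746)² = 1.344×10^-3 J.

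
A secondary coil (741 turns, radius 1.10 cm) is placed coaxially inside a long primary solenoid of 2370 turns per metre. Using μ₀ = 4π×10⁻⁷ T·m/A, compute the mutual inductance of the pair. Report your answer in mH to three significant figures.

The outer solenoid produces a uniform field B₁ = μ₀n₁I₁ across the inner coil,
so the flux linkage is N₂Φ = N₂B₁A₂ = μ₀n₁N₂A₂·I₁, giving M = μ₀n₁N₂A₂.
A₂ = πr² = π(1.100×10^-2 m)² = 3.801×10^-4 m².
M = (4π×10⁻⁷)(2370)(741)(3.801×10^-4) = 8.389×10^-4 H.

M ≈ 0.839 mH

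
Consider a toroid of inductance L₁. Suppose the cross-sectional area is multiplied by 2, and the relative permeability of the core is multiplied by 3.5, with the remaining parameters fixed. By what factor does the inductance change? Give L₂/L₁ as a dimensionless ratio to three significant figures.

For a toroid, L ∝ μᵣN²A/R.
L₂/L₁ = (2) × (3.5) = 7.00.

L₂/L₁ = 7.00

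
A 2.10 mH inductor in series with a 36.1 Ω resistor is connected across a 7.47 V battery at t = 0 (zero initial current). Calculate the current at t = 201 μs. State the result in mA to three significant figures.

τ = L/R = 2.100×10^-3/36.1 = 5.817×10^-5 s; final current I_∞ = ε/R = 7.47/36.1 = 0.2069 A.
I(t) = I_∞(1 − e^(−t/τ)) with t/τ = 3.455.
I = (0.2069)(1 − e^(−3.455)) = 0.2004 A.

I ≈ 200 mA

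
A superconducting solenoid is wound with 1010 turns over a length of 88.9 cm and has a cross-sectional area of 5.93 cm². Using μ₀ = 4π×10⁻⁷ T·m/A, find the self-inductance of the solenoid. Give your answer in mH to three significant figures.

L ≈ 0.855 mH

A = 5.93 cm² = 5.930×10^-4 m².
For a long solenoid, L = μ₀N²A/ℓ.
L = (4π×10⁻⁷)(1010)²(5.930×10^-4)/(0.889 m) = 8.551×10^-4 H.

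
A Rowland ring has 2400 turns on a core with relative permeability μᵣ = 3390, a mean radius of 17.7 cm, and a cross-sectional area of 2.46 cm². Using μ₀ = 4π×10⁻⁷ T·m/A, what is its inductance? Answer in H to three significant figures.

For a thin toroid, L = μ₀μᵣN²A/(2πR).
L = (4π×10⁻⁷)(3390)(2400)²(2.460×10^-4) / (2π×0.177 m) = 5.428 H.

L ≈ 5.43 H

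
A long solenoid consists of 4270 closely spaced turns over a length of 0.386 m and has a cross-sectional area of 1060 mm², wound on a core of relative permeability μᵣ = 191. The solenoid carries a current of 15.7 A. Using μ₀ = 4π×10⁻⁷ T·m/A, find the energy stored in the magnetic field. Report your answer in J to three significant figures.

U ≈ 1480 J

A = 1060 mm² = 1.060×10^-3 m².
L = μ₀μᵣN²A/ℓ = (4π×10⁻⁷)(191)(4270)²(1.060×10^-3)/(0.386) = 12.02 H.
U = ½LI² = ½(12.02)(15.7)² = 1.481×10^3 J.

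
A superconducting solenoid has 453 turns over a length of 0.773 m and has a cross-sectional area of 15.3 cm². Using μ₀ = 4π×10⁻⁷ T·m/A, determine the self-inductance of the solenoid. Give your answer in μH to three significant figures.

A = 15.3 cm² = 1.530×10^-3 m².
For a long solenoid, L = μ₀N²A/ℓ.
L = (4π×10⁻⁷)(453)²(1.530×10^-3)/(0.773 m) = 5.104×10^-4 H.

L ≈ 510 μH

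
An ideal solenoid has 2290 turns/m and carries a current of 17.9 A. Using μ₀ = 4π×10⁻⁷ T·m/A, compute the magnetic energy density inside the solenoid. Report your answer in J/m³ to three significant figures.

B = μ₀nI = (4π×10⁻⁷)(2.290×10^3)(17.9) = 5.151×10^-2 T.
u = B²/(2μ₀) = (5.151×10^-2)²/(2×4π×10⁻⁷) = 1.056×10^3 J/m³.

u ≈ 1060 J/m³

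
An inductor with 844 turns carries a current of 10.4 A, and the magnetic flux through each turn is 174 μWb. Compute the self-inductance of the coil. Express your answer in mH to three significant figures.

L ≈ 14.1 mH

Self-inductance is defined by L = NΦ_B/I (flux linkage over current).
L = (844)(1.740×10^-4 Wb)/(10.4 A) = 1.412×10^-2 H.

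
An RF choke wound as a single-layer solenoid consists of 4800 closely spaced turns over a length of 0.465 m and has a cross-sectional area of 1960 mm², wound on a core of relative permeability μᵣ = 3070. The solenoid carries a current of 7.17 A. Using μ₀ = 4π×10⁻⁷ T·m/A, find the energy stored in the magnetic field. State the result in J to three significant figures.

U ≈ 9630 J

A = 1960 mm² = 1.960×10^-3 m².
L = μ₀μᵣN²A/ℓ = (4π×10⁻⁷)(3070)(4800)²(1.960×10^-3)/(0.465) = 374.7 H.
U = ½LI² = ½(374.7)(7.17)² = 9.630×10^3 J.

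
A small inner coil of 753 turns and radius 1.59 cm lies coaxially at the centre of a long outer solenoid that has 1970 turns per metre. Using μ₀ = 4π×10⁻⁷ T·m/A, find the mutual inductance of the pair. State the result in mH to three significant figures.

The outer solenoid produces a uniform field B₁ = μ₀n₁I₁ across the inner coil,
so the flux linkage is N₂Φ = N₂B₁A₂ = μ₀n₁N₂A₂·I₁, giving M = μ₀n₁N₂A₂.
A₂ = πr² = π(1.590×10^-2 m)² = 7.942×10^-4 m².
M = (4π×10⁻⁷)(1970)(753)(7.942×10^-4) = 1.481×10^-3 H.

M ≈ 1.48 mH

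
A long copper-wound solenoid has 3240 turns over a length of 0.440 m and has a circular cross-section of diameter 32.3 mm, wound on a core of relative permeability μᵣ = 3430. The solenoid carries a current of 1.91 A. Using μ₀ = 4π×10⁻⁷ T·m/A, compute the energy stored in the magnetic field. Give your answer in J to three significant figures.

U ≈ 154 J

A = π(d/2)² = π(1.615×10^-2 m)² = 8.194×10^-4 m².
L = μ₀μᵣN²A/ℓ = (4π×10⁻⁷)(3430)(3240)²(8.194×10^-4)/(0.44) = 84.26 H.
U = ½LI² = ½(84.26)(1.91)² = 153.7 J.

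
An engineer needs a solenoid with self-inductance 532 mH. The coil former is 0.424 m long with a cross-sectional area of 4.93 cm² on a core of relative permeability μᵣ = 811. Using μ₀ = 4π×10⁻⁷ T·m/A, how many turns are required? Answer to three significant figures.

N ≈ 670 turns

A = 4.93 cm² = 4.930×10^-4 m².
From L = μ₀μᵣN²A/ℓ, N = √(Lℓ / (μ₀μᵣA)).
N = √[(0.532)(0.424) / ((4π×10⁻⁷)(811)×4.930×10^-4)] = √(4.490×10^5) ≈ 670.0.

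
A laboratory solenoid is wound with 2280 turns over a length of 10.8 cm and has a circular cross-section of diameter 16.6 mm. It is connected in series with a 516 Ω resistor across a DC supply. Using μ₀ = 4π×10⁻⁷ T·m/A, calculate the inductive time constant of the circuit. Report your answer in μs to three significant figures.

A = π(d/2)² = π(8.300×10^-3 m)² = 2.164×10^-4 m².
L = μ₀N²A/ℓ = (4π×10⁻⁷)(2280)²(2.164×10^-4)/(0.108) = 1.309×10^-2 H.
τ = L/R = (1.309×10^-2)/(516) = 2.537×10^-5 s.

τ ≈ 25.4 μs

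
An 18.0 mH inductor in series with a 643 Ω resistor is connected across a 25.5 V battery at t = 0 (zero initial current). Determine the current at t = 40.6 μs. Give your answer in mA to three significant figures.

I ≈ 30.4 mA

τ = L/R = 1.800×10^-2/643 = 2.799×10^-5 s; final current I_∞ = ε/R = 25.5/643 = 3.966×10^-2 A.
I(t) = I_∞(1 − e^(−t/τ)) with t/τ = 1.450.
I = (3.966×10^-2)(1 − e^(−1.450)) = 3.036×10^-2 A.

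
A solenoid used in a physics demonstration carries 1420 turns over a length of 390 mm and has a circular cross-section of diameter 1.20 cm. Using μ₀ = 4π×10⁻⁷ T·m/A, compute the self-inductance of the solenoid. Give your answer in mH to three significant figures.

A = π(d/2)² = π(6.000×10^-3 m)² = 1.131×10^-4 m².
For a long solenoid, L = μ₀N²A/ℓ.
L = (4π×10⁻⁷)(1420)²(1.131×10^-4)/(0.39 m) = 7.348×10^-4 H.

L ≈ 0.735 mH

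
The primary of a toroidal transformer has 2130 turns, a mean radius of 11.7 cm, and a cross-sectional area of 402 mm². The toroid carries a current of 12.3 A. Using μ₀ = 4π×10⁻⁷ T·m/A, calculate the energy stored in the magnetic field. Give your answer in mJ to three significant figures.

U ≈ 236 mJ

L = μ₀N²A/(2πR) = (4π×10⁻⁷)(2130)²(4.020×10^-4)/(2π×0.117) = 3.118×10^-3 H.
U = ½LI² = ½(3.118×10^-3)(12.3)² = 0.2358 J.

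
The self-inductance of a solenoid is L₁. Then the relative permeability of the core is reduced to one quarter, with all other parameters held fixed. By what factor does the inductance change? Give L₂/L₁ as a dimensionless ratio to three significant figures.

L₂/L₁ = 0.250

For a solenoid, L ∝ μᵣN²A/ℓ.
L₂/L₁ = (0.25) = 0.250.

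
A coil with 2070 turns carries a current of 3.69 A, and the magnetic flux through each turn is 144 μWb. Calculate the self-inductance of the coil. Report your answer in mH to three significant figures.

L ≈ 80.8 mH

Self-inductance is defined by L = NΦ_B/I (flux linkage over current).
L = (2070)(1.440×10^-4 Wb)/(3.69 A) = 8.078×10^-2 H.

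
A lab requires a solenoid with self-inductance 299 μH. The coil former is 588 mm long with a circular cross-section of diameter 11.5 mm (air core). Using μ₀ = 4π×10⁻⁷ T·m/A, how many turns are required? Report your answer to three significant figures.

N ≈ 1160 turns

A = π(d/2)² = π(5.750×10^-3 m)² = 1.039×10^-4 m².
From L = μ₀N²A/ℓ, N = √(Lℓ / (μ₀A)).
N = √[(2.990×10^-4)(0.588) / ((4π×10⁻⁷)×1.039×10^-4)] = √(1.347×10^6) ≈ 1160.6.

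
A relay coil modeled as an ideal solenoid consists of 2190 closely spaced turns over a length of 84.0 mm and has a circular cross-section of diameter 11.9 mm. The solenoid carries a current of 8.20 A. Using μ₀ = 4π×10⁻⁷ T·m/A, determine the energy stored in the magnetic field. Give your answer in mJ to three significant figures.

U ≈ 268 mJ

A = π(d/2)² = π(5.950×10^-3 m)² = 1.112×10^-4 m².
L = μ₀N²A/ℓ = (4π×10⁻⁷)(2190)²(1.112×10^-4)/(8.400×10^-2) = 7.980×10^-3 H.
U = ½LI² = ½(7.980×10^-3)(8.20)² = 0.2683 J.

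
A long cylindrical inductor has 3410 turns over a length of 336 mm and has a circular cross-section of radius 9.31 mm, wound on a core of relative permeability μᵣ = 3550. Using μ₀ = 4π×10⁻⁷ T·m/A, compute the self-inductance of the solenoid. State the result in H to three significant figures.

L ≈ 42.0 H

A = πr² = π(9.310×10^-3 m)² = 2.723×10^-4 m².
For a long solenoid, L = μ₀μᵣN²A/ℓ.
L = (4π×10⁻⁷)(3550)(3410)²(2.723×10^-4)/(0.336 m) = 42.04 H.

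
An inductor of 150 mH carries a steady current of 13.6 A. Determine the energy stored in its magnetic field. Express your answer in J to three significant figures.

U ≈ 13.9 J

Stored magnetic energy: U = ½LI².
U = ½(0.15 H)(13.6 A)² = 13.87 J.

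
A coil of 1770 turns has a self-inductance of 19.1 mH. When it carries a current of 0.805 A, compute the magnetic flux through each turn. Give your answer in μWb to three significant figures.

Φ_B ≈ 8.69 μWb

From L = NΦ_B/I, the flux per turn is Φ_B = LI/N.
Φ_B = (1.910×10^-2 H)(0.805 A)/1770 = 8.687×10^-6 Wb.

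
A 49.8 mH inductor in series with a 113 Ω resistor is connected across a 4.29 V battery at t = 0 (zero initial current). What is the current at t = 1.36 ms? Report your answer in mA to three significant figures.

τ = L/R = 4.980×10^-2/113 = 4.407×10^-4 s; final current I_∞ = ε/R = 4.29/113 = 3.796×10^-2 A.
I(t) = I_∞(1 − e^(−t/τ)) with t/τ = 3.086.
I = (3.796×10^-2)(1 − e^(−3.086)) = 3.623×10^-2 A.

I ≈ 36.2 mA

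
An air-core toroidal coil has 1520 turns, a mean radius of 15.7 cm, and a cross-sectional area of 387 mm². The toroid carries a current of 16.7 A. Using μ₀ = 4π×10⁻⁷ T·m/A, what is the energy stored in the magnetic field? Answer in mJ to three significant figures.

L = μ₀N²A/(2πR) = (4π×10⁻⁷)(1520)²(3.870×10^-4)/(2π×0.157) = 1.139×10^-3 H.
U = ½LI² = ½(1.139×10^-3)(16.7)² = 0.1588 J.

U ≈ 159 mJ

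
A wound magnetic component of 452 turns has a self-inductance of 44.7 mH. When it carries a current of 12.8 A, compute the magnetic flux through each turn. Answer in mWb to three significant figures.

Φ_B ≈ 1.27 mWb

From L = NΦ_B/I, the flux per turn is Φ_B = LI/N.
Φ_B = (4.470×10^-2 H)(12.8 A)/452 = 1.266×10^-3 Wb.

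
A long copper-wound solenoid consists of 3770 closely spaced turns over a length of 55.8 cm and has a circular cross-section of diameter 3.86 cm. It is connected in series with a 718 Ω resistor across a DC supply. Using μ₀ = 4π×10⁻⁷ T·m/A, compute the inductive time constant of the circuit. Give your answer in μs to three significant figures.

τ ≈ 52.2 μs

A = π(d/2)² = π(1.930×10^-2 m)² = 1.170×10^-3 m².
L = μ₀N²A/ℓ = (4π×10⁻⁷)(3770)²(1.170×10^-3)/(0.558) = 3.746×10^-2 H.
τ = L/R = (3.746×10^-2)/(718) = 5.217×10^-5 s.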